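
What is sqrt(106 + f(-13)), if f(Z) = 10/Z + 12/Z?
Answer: 2*sqrt(4407)/13 ≈ 10.213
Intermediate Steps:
f(Z) = 22/Z
sqrt(106 + f(-13)) = sqrt(106 + 22/(-13)) = sqrt(106 + 22*(-1/13)) = sqrt(106 - 22/13) = sqrt(1356/13) = 2*sqrt(4407)/13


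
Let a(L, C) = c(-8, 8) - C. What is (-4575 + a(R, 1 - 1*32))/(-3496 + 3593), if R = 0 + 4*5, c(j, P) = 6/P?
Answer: -18173/388 ≈ -46.838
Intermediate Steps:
R = 20 (R = 0 + 20 = 20)
a(L, C) = ¾ - C (a(L, C) = 6/8 - C = 6*(⅛) - C = ¾ - C)
(-4575 + a(R, 1 - 1*32))/(-3496 + 3593) = (-4575 + (¾ - (1 - 1*32)))/(-3496 + 3593) = (-4575 + (¾ - (1 - 32)))/97 = (-4575 + (¾ - 1*(-31)))*(1/97) = (-4575 + (¾ + 31))*(1/97) = (-4575 + 127/4)*(1/97) = -18173/4*1/97 = -18173/388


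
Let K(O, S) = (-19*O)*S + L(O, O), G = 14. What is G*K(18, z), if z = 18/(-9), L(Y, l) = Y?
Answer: 9828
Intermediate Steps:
z = -2 (z = 18*(-1/9) = -2)
K(O, S) = O - 19*O*S (K(O, S) = (-19*O)*S + O = -19*O*S + O = O - 19*O*S)
G*K(18, z) = 14*(18*(1 - 19*(-2))) = 14*(18*(1 + 38)) = 14*(18*39) = 14*702 = 9828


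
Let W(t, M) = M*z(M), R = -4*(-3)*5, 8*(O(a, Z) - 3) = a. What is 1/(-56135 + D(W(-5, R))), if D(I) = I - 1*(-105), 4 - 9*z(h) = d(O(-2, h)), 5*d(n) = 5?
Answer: -1/56010 ≈ -1.7854e-5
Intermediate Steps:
O(a, Z) = 3 + a/8
d(n) = 1 (d(n) = (⅕)*5 = 1)
z(h) = ⅓ (z(h) = 4/9 - ⅑*1 = 4/9 - ⅑ = ⅓)
R = 60 (R = 12*5 = 60)
W(t, M) = M/3 (W(t, M) = M*(⅓) = M/3)
D(I) = 105 + I (D(I) = I + 105 = 105 + I)
1/(-56135 + D(W(-5, R))) = 1/(-56135 + (105 + (⅓)*60)) = 1/(-56135 + (105 + 20)) = 1/(-56135 + 125) = 1/(-56010) = -1/56010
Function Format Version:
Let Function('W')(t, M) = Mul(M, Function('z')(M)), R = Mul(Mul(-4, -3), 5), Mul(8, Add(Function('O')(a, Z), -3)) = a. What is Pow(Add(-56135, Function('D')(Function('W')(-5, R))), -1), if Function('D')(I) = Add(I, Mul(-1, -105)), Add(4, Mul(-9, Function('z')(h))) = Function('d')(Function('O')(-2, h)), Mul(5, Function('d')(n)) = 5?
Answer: Rational(-1, 56010) ≈ -1.7854e-5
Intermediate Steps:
Function('O')(a, Z) = Add(3, Mul(Rational(1, 8), a))
Function('d')(n) = 1 (Function('d')(n) = Mul(Rational(1, 5), 5) = 1)
Function('z')(h) = Rational(1, 3) (Function('z')(h) = Add(Rational(4, 9), Mul(Rational(-1, 9), 1)) = Add(Rational(4, 9), Rational(-1, 9)) = Rational(1, 3))
R = 60 (R = Mul(12, 5) = 60)
Function('W')(t, M) = Mul(Rational(1, 3), M) (Function('W')(t, M) = Mul(M, Rational(1, 3)) = Mul(Rational(1, 3), M))
Function('D')(I) = Add(105, I) (Function('D')(I) = Add(I, 105) = Add(105, I))
Pow(Add(-56135, Function('D')(Function('W')(-5, R))), -1) = Pow(Add(-56135, Add(105, Mul(Rational(1, 3), 60))), -1) = Pow(Add(-56135, Add(105, 20)), -1) = Pow(Add(-56135, 125), -1) = Pow(-56010, -1) = Rational(-1, 56010)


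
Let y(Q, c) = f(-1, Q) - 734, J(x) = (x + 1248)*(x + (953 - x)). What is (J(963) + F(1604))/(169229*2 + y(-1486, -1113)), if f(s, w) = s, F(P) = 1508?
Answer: 2108591/337723 ≈ 6.2436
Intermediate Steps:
J(x) = 1189344 + 953*x (J(x) = (1248 + x)*953 = 1189344 + 953*x)
y(Q, c) = -735 (y(Q, c) = -1 - 734 = -735)
(J(963) + F(1604))/(169229*2 + y(-1486, -1113)) = ((1189344 + 953*963) + 1508)/(169229*2 - 735) = ((1189344 + 917739) + 1508)/(338458 - 735) = (2107083 + 1508)/337723 = 2108591*(1/337723) = 2108591/337723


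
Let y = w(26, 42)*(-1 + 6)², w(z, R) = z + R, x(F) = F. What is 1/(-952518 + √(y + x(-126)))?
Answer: -476259/453645269375 - √1574/907290538750 ≈ -1.0499e-6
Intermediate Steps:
w(z, R) = R + z
y = 1700 (y = (42 + 26)*(-1 + 6)² = 68*5² = 68*25 = 1700)
1/(-952518 + √(y + x(-126))) = 1/(-952518 + √(1700 - 126)) = 1/(-952518 + √1574)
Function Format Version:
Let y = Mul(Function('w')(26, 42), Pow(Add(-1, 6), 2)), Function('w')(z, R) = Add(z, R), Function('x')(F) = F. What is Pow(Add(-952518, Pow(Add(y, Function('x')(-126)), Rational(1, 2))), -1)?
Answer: Add(Rational(-476259, 453645269375), Mul(Rational(-1, 907290538750), Pow(1574, Rational(1, 2)))) ≈ -1.0499e-6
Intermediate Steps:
Function('w')(z, R) = Add(R, z)
y = 1700 (y = Mul(Add(42, 26), Pow(Add(-1, 6), 2)) = Mul(68, Pow(5, 2)) = Mul(68, 25) = 1700)
Pow(Add(-952518, Pow(Add(y, Function('x')(-126)), Rational(1, 2))), -1) = Pow(Add(-952518, Pow(Add(1700, -126), Rational(1, 2))), -1) = Pow(Add(-952518, Pow(1574, Rational(1, 2))), -1)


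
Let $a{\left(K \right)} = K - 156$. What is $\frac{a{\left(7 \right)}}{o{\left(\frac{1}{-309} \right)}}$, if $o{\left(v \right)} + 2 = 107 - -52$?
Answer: $- \frac{149}{157} \approx -0.94904$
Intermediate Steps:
$a{\left(K \right)} = -156 + K$
$o{\left(v \right)} = 157$ ($o{\left(v \right)} = -2 + \left(107 - -52\right) = -2 + \left(107 + 52\right) = -2 + 159 = 157$)
$\frac{a{\left(7 \right)}}{o{\left(\frac{1}{-309} \right)}} = \frac{-156 + 7}{157} = \left(-149\right) \frac{1}{157} = - \frac{149}{157}$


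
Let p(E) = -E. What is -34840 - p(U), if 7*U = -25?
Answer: -243905/7 ≈ -34844.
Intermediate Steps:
U = -25/7 (U = (⅐)*(-25) = -25/7 ≈ -3.5714)
-34840 - p(U) = -34840 - (-1)*(-25)/7 = -34840 - 1*25/7 = -34840 - 25/7 = -243905/7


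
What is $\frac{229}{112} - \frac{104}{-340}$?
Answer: $\frac{22377}{9520} \approx 2.3505$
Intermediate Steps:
$\frac{229}{112} - \frac{104}{-340} = 229 \cdot \frac{1}{112} - - \frac{26}{85} = \frac{229}{112} + \frac{26}{85} = \frac{22377}{9520}$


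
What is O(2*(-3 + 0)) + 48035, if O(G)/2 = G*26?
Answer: 47723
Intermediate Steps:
O(G) = 52*G (O(G) = 2*(G*26) = 2*(26*G) = 52*G)
O(2*(-3 + 0)) + 48035 = 52*(2*(-3 + 0)) + 48035 = 52*(2*(-3)) + 48035 = 52*(-6) + 48035 = -312 + 48035 = 47723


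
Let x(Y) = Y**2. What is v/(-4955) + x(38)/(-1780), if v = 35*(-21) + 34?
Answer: -295362/440995 ≈ -0.66976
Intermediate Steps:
v = -701 (v = -735 + 34 = -701)
v/(-4955) + x(38)/(-1780) = -701/(-4955) + 38**2/(-1780) = -701*(-1/4955) + 1444*(-1/1780) = 701/4955 - 361/445 = -295362/440995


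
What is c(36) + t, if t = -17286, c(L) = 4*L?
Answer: -17142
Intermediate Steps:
c(36) + t = 4*36 - 17286 = 144 - 17286 = -17142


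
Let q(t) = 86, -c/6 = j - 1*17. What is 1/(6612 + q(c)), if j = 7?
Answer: 1/6698 ≈ 0.00014930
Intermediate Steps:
c = 60 (c = -6*(7 - 1*17) = -6*(7 - 17) = -6*(-10) = 60)
1/(6612 + q(c)) = 1/(6612 + 86) = 1/6698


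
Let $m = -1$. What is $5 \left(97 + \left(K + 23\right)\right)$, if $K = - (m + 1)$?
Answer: $600$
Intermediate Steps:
$K = 0$ ($K = - (-1 + 1) = \left(-1\right) 0 = 0$)
$5 \left(97 + \left(K + 23\right)\right) = 5 \left(97 + \left(0 + 23\right)\right) = 5 \left(97 + 23\right) = 5 \cdot 120 = 600$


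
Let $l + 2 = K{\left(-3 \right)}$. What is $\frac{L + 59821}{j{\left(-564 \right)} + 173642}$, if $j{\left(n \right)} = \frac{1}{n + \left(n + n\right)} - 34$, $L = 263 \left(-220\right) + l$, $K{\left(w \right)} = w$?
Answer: $\frac{3309552}{293744735} \approx 0.011267$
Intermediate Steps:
$l = -5$ ($l = -2 - 3 = -5$)
$L = -57865$ ($L = 263 \left(-220\right) - 5 = -57860 - 5 = -57865$)
$j{\left(n \right)} = -34 + \frac{1}{3 n}$ ($j{\left(n \right)} = \frac{1}{n + 2 n} - 34 = \frac{1}{3 n} - 34 = -34 + \frac{1}{3 n}$)
$\frac{L + 59821}{j{\left(-564 \right)} + 173642} = \frac{-57865 + 59821}{\left(-34 + \frac{1}{3 \left(-564\right)}\right) + 173642} = \frac{1956}{\left(-34 + \frac{1}{3} \left(- \frac{1}{564}\right)\right) + 173642} = \frac{1956}{\left(-34 - \frac{1}{1692}\right) + 173642} = \frac{1956}{- \frac{57529}{1692} + 173642} = \frac{1956}{\frac{293744735}{1692}} = 1956 \cdot \frac{1692}{293744735} = \frac{3309552}{293744735}$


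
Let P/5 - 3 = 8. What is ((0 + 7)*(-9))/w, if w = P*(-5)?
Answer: 63/275 ≈ 0.22909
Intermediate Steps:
P = 55 (P = 15 + 5*8 = 15 + 40 = 55)
w = -275 (w = 55*(-5) = -275)
((0 + 7)*(-9))/w = ((0 + 7)*(-9))/(-275) = (7*(-9))*(-1/275) = -63*(-1/275) = 63/275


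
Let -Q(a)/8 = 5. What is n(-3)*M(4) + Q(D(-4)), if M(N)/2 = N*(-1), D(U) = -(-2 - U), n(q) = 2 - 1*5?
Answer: -16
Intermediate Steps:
n(q) = -3 (n(q) = 2 - 5 = -3)
D(U) = 2 + U
M(N) = -2*N (M(N) = 2*(N*(-1)) = 2*(-N) = -2*N)
Q(a) = -40 (Q(a) = -8*5 = -40)
n(-3)*M(4) + Q(D(-4)) = -(-6)*4 - 40 = -3*(-8) - 40 = 24 - 40 = -16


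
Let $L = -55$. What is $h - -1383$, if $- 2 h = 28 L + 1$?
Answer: $\frac{4305}{2} \approx 2152.5$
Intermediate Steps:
$h = \frac{1539}{2}$ ($h = - \frac{28 \left(-55\right) + 1}{2} = - \frac{-1540 + 1}{2} = \left(- \frac{1}{2}\right) \left(-1539\right) = \frac{1539}{2} \approx 769.5$)
$h - -1383 = \frac{1539}{2} - -1383 = \frac{1539}{2} + \left(1392 - 9\right) = \frac{1539}{2} + 1383 = \frac{4305}{2}$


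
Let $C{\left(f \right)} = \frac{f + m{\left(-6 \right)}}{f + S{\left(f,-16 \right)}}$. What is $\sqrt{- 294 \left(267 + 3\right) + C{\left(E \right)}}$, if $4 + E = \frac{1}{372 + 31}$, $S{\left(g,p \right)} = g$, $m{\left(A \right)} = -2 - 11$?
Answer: $\frac{i \sqrt{22890118145}}{537} \approx 281.74 i$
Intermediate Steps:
$m{\left(A \right)} = -13$
$E = - \frac{1611}{403}$ ($E = -4 + \frac{1}{372 + 31} = -4 + \frac{1}{403} = - \frac{1611}{403} \approx -3.9975$)
$C{\left(f \right)} = \frac{-13 + f}{2 f}$ ($C{\left(f \right)} = \frac{f - 13}{f + f} = \frac{-13 + f}{2 f}$)
$\sqrt{- 294 \left(267 + 3\right) + C{\left(E \right)}} = \sqrt{- 294 \left(267 + 3\right) + \frac{-13 - \frac{1611}{403}}{2 \left(- \frac{1611}{403}\right)}} = \sqrt{\left(-294\right) 270 + \frac{1}{2} \left(- \frac{403}{1611}\right) \left(- \frac{6850}{403}\right)} = \sqrt{-79380 + \frac{3425}{1611}} = \sqrt{- \frac{127877755}{1611}} = \frac{i \sqrt{22890118145}}{537}$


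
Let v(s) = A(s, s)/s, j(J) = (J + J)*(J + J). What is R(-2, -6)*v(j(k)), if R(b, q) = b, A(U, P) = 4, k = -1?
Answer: -2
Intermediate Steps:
j(J) = 4*J**2 (j(J) = (2*J)*(2*J) = 4*J**2)
v(s) = 4/s
R(-2, -6)*v(j(k)) = -8/(4*(-1)**2) = -8/(4*1) = -8/4 = -2*1 = -2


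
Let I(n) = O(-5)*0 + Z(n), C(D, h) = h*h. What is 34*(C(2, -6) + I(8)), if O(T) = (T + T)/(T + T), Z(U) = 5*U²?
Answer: 12104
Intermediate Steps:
O(T) = 1 (O(T) = (2*T)/((2*T)) = (2*T)*(1/(2*T)) = 1)
C(D, h) = h²
I(n) = 5*n² (I(n) = 1*0 + 5*n² = 0 + 5*n² = 5*n²)
34*(C(2, -6) + I(8)) = 34*((-6)² + 5*8²) = 34*(36 + 5*64) = 34*(36 + 320) = 34*356 = 12104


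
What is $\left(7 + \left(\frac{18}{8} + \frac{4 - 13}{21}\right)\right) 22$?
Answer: $\frac{2717}{14} \approx 194.07$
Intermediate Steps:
$\left(7 + \left(\frac{18}{8} + \frac{4 - 13}{21}\right)\right) 22 = \left(7 + \left(18 \cdot \frac{1}{8} + \left(4 - 13\right) \frac{1}{21}\right)\right) 22 = \left(7 + \left(\frac{9}{4} - \frac{3}{7}\right)\right) 22 = \left(7 + \frac{51}{28}\right) 22 = \frac{247}{28} \cdot 22 = \frac{2717}{14}$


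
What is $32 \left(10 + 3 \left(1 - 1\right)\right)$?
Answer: $320$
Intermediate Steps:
$32 \left(10 + 3 \left(1 - 1\right)\right) = 32 \left(10 + 3 \cdot 0\right) = 32 \left(10 + 0\right) = 32 \cdot 10 = 320$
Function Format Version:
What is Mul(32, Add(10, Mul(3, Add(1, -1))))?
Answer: 320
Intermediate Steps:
Mul(32, Add(10, Mul(3, Add(1, -1)))) = Mul(32, Add(10, Mul(3, 0))) = Mul(32, Add(10, 0)) = Mul(32, 10) = 320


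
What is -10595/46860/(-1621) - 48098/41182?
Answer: -365309064259/312818719092 ≈ -1.1678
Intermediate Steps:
-10595/46860/(-1621) - 48098/41182 = -10595*1/46860*(-1/1621) - 48098*1/41182 = -2119/9372*(-1/1621) - 24049/20591 = 2119/15192012 - 24049/20591 = -365309064259/312818719092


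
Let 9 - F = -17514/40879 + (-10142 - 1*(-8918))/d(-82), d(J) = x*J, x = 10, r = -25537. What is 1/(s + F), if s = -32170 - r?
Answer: -8380195/55519330284 ≈ -0.00015094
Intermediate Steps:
d(J) = 10*J
s = -6633 (s = -32170 - 1*(-25537) = -32170 + 25537 = -6633)
F = 66503151/8380195 (F = 9 - (-17514/40879 + (-10142 - 1*(-8918))/((10*(-82)))) = 9 - (-17514*1/40879 + (-10142 + 8918)/(-820)) = 9 - (-17514/40879 - 1224*(-1/820)) = 9 - (-17514/40879 + 306/205) = 9 - 1*8918604/8380195 = 9 - 8918604/8380195 = 66503151/8380195 ≈ 7.9358)
1/(s + F) = 1/(-6633 + 66503151/8380195) = 1/(-55519330284/8380195) = -8380195/55519330284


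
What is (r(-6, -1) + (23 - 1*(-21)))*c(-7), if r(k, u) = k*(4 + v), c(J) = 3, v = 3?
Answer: 6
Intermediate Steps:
r(k, u) = 7*k (r(k, u) = k*(4 + 3) = k*7 = 7*k)
(r(-6, -1) + (23 - 1*(-21)))*c(-7) = (7*(-6) + (23 - 1*(-21)))*3 = (-42 + (23 + 21))*3 = (-42 + 44)*3 = 2*3 = 6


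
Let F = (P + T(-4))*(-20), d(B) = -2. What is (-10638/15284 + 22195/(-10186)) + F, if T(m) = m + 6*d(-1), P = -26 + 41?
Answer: 333258679/19460353 ≈ 17.125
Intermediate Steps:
P = 15
T(m) = -12 + m (T(m) = m + 6*(-2) = m - 12 = -12 + m)
F = 20 (F = (15 + (-12 - 4))*(-20) = (15 - 16)*(-20) = -1*(-20) = 20)
(-10638/15284 + 22195/(-10186)) + F = (-10638/15284 + 22195/(-10186)) + 20 = (-10638*1/15284 + 22195*(-1/10186)) + 20 = (-5319/7642 - 22195/10186) + 20 = -55948381/19460353 + 20 = 333258679/19460353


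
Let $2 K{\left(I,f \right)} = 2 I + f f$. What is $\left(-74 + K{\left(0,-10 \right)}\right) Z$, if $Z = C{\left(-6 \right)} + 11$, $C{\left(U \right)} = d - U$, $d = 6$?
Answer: $-552$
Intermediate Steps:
$K{\left(I,f \right)} = I + \frac{f^{2}}{2}$ ($K{\left(I,f \right)} = \frac{2 I + f f}{2} = \frac{2 I + f^{2}}{2} = \frac{f^{2} + 2 I}{2} = I + \frac{f^{2}}{2}$)
$C{\left(U \right)} = 6 - U$
$Z = 23$ ($Z = \left(6 - -6\right) + 11 = \left(6 + 6\right) + 11 = 12 + 11 = 23$)
$\left(-74 + K{\left(0,-10 \right)}\right) Z = \left(-74 + \left(0 + \frac{\left(-10\right)^{2}}{2}\right)\right) 23 = \left(-74 + \left(0 + \frac{1}{2} \cdot 100\right)\right) 23 = \left(-74 + \left(0 + 50\right)\right) 23 = \left(-74 + 50\right) 23 = \left(-24\right) 23 = -552$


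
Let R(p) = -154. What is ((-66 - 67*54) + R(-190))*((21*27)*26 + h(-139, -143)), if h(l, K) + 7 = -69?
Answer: -56288108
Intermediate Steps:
h(l, K) = -76 (h(l, K) = -7 - 69 = -76)
((-66 - 67*54) + R(-190))*((21*27)*26 + h(-139, -143)) = ((-66 - 67*54) - 154)*((21*27)*26 - 76) = ((-66 - 3618) - 154)*(567*26 - 76) = (-3684 - 154)*(14742 - 76) = -3838*14666 = -56288108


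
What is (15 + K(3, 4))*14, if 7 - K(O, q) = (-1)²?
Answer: 294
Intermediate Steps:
K(O, q) = 6 (K(O, q) = 7 - 1*(-1)² = 7 - 1*1 = 7 - 1 = 6)
(15 + K(3, 4))*14 = (15 + 6)*14 = 21*14 = 294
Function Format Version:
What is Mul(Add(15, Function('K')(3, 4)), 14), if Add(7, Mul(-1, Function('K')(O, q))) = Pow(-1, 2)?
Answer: 294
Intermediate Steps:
Function('K')(O, q) = 6 (Function('K')(O, q) = Add(7, Mul(-1, Pow(-1, 2))) = Add(7, Mul(-1, 1)) = Add(7, -1) = 6)
Mul(Add(15, Function('K')(3, 4)), 14) = Mul(Add(15, 6), 14) = Mul(21, 14) = 294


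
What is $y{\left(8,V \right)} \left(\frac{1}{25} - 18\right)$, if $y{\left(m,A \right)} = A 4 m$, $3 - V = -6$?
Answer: $- \frac{129312}{25} \approx -5172.5$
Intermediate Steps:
$V = 9$ ($V = 3 - -6 = 3 + 6 = 9$)
$y{\left(m,A \right)} = 4 A m$
$y{\left(8,V \right)} \left(\frac{1}{25} - 18\right) = 4 \cdot 9 \cdot 8 \left(\frac{1}{25} - 18\right) = 288 \left(\frac{1}{25} - 18\right) = 288 \left(- \frac{449}{25}\right) = - \frac{129312}{25}$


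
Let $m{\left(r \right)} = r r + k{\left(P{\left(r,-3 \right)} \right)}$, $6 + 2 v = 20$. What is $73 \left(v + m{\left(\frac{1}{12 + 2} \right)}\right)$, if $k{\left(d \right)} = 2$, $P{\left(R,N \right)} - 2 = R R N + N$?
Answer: $\frac{128845}{196} \approx 657.37$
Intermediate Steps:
$v = 7$ ($v = -3 + \frac{1}{2} \cdot 20 = -3 + 10 = 7$)
$P{\left(R,N \right)} = 2 + N + N R^{2}$ ($P{\left(R,N \right)} = 2 + \left(R R N + N\right) = 2 + \left(R^{2} N + N\right) = 2 + \left(N R^{2} + N\right) = 2 + \left(N + N R^{2}\right) = 2 + N + N R^{2}$)
$m{\left(r \right)} = 2 + r^{2}$ ($m{\left(r \right)} = r r + 2 = r^{2} + 2 = 2 + r^{2}$)
$73 \left(v + m{\left(\frac{1}{12 + 2} \right)}\right) = 73 \left(7 + \left(2 + \left(\frac{1}{12 + 2}\right)^{2}\right)\right) = 73 \left(7 + \left(2 + \left(\frac{1}{14}\right)^{2}\right)\right) = 73 \left(7 + \left(2 + \frac{1}{196}\right)\right) = 73 \left(7 + \frac{393}{196}\right) = 73 \cdot \frac{1765}{196} = \frac{128845}{196}$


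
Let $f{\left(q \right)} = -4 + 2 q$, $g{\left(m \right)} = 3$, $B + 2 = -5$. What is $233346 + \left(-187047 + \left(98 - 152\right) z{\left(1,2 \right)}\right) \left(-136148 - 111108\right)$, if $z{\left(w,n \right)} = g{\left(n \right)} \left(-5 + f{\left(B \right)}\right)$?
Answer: $45327450522$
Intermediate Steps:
$B = -7$ ($B = -2 - 5 = -7$)
$z{\left(w,n \right)} = -69$ ($z{\left(w,n \right)} = 3 \left(-5 + \left(-4 + 2 \left(-7\right)\right)\right) = 3 \left(-5 - 18\right) = 3 \left(-23\right) = -69$)
$233346 + \left(-187047 + \left(98 - 152\right) z{\left(1,2 \right)}\right) \left(-136148 - 111108\right) = 233346 + \left(-187047 + \left(98 - 152\right) \left(-69\right)\right) \left(-136148 - 111108\right) = 233346 + \left(-187047 - -3726\right) \left(-247256\right) = 233346 + \left(-187047 + 3726\right) \left(-247256\right) = 233346 - -45327217176 = 233346 + 45327217176 = 45327450522$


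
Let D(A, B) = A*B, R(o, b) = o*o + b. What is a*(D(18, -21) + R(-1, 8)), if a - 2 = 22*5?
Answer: -41328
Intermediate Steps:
a = 112 (a = 2 + 22*5 = 2 + 110 = 112)
R(o, b) = b + o² (R(o, b) = o² + b = b + o²)
a*(D(18, -21) + R(-1, 8)) = 112*(18*(-21) + (8 + (-1)²)) = 112*(-378 + (8 + 1)) = 112*(-378 + 9) = 112*(-369) = -41328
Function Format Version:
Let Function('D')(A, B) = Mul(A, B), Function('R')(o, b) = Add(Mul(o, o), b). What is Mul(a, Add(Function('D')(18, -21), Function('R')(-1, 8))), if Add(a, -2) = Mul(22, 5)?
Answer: -41328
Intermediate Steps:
a = 112 (a = Add(2, Mul(22, 5)) = Add(2, 110) = 112)
Function('R')(o, b) = Add(b, Pow(o, 2)) (Function('R')(o, b) = Add(Pow(o, 2), b) = Add(b, Pow(o, 2)))
Mul(a, Add(Function('D')(18, -21), Function('R')(-1, 8))) = Mul(112, Add(Mul(18, -21), Add(8, Pow(-1, 2)))) = Mul(112, Add(-378, Add(8, 1))) = Mul(112, Add(-378, 9)) = Mul(112, -369) = -41328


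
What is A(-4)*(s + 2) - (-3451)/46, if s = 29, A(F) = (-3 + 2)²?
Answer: 4877/46 ≈ 106.02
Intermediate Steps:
A(F) = 1 (A(F) = (-1)² = 1)
A(-4)*(s + 2) - (-3451)/46 = 1*(29 + 2) - (-3451)/46 = 1*31 - (-3451)/46 = 31 - 1*(-3451/46) = 31 + 3451/46 = 4877/46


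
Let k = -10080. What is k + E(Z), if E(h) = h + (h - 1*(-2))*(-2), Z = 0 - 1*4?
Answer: -10080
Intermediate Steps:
Z = -4 (Z = 0 - 4 = -4)
E(h) = -4 - h (E(h) = h + (h + 2)*(-2) = h + (2 + h)*(-2) = h + (-4 - 2*h) = -4 - h)
k + E(Z) = -10080 + (-4 - 1*(-4)) = -10080 + (-4 + 4) = -10080 + 0 = -10080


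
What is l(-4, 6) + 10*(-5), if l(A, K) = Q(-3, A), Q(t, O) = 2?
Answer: -48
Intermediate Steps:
l(A, K) = 2
l(-4, 6) + 10*(-5) = 2 + 10*(-5) = 2 - 50 = -48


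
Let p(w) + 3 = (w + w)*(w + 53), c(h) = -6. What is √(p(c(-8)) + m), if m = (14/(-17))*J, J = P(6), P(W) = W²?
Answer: 21*I*√391/17 ≈ 24.426*I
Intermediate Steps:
J = 36 (J = 6² = 36)
p(w) = -3 + 2*w*(53 + w) (p(w) = -3 + (w + w)*(w + 53) = -3 + (2*w)*(53 + w) = -3 + 2*w*(53 + w))
m = -504/17 (m = (14/(-17))*36 = (14*(-1/17))*36 = -14/17*36 = -504/17 ≈ -29.647)
√(p(c(-8)) + m) = √((-3 + 2*(-6)² + 106*(-6)) - 504/17) = √((-3 + 2*36 - 636) - 504/17) = √((-3 + 72 - 636) - 504/17) = √(-567 - 504/17) = √(-10143/17) = 21*I*√391/17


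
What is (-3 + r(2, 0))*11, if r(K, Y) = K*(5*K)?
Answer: 187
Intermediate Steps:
r(K, Y) = 5*K²
(-3 + r(2, 0))*11 = (-3 + 5*2²)*11 = (-3 + 5*4)*11 = (-3 + 20)*11 = 17*11 = 187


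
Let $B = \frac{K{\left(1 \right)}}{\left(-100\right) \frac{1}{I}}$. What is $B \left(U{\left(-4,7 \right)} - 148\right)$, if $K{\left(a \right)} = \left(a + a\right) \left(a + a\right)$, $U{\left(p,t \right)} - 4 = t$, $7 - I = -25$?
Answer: $\frac{4384}{25} \approx 175.36$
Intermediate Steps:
$I = 32$ ($I = 7 - -25 = 7 + 25 = 32$)
$U{\left(p,t \right)} = 4 + t$
$K{\left(a \right)} = 4 a^{2}$ ($K{\left(a \right)} = 2 a 2 a = 4 a^{2}$)
$B = - \frac{32}{25}$ ($B = \frac{4 \cdot 1^{2}}{\left(-100\right) \frac{1}{32}} = \frac{4 \cdot 1}{\left(-100\right) \frac{1}{32}} = \frac{4}{- \frac{25}{8}} = 4 \left(- \frac{8}{25}\right) = - \frac{32}{25} \approx -1.28$)
$B \left(U{\left(-4,7 \right)} - 148\right) = - \frac{32 \left(\left(4 + 7\right) - 148\right)}{25} = - \frac{32 \left(11 - 148\right)}{25} = \left(- \frac{32}{25}\right) \left(-137\right) = \frac{4384}{25}$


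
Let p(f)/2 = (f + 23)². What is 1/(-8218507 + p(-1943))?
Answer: -1/845707 ≈ -1.1824e-6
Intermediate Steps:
p(f) = 2*(23 + f)² (p(f) = 2*(f + 23)² = 2*(23 + f)²)
1/(-8218507 + p(-1943)) = 1/(-8218507 + 2*(23 - 1943)²) = 1/(-8218507 + 2*(-1920)²) = 1/(-8218507 + 2*3686400) = 1/(-8218507 + 7372800) = 1/(-845707) = -1/845707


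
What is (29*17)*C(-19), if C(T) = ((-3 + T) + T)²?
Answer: 828733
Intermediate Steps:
C(T) = (-3 + 2*T)²
(29*17)*C(-19) = (29*17)*(-3 + 2*(-19))² = 493*(-3 - 38)² = 493*(-41)² = 493*1681 = 828733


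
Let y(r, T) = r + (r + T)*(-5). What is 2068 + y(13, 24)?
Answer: 1896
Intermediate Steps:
y(r, T) = -5*T - 4*r (y(r, T) = r + (T + r)*(-5) = r + (-5*T - 5*r) = -5*T - 4*r)
2068 + y(13, 24) = 2068 + (-5*24 - 4*13) = 2068 + (-120 - 52) = 2068 - 172 = 1896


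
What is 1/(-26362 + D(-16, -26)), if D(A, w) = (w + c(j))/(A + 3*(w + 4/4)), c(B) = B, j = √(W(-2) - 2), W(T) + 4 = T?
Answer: -54575339/1438699493766 + 91*I*√2/2877398987532 ≈ -3.7934e-5 + 4.4726e-11*I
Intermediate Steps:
W(T) = -4 + T
j = 2*I*√2 (j = √((-4 - 2) - 2) = √(-6 - 2) = √(-8) = 2*I*√2 ≈ 2.8284*I)
D(A, w) = (w + 2*I*√2)/(3 + A + 3*w) (D(A, w) = (w + 2*I*√2)/(A + 3*(w + 4/4)) = (w + 2*I*√2)/(A + 3*(w + 4*(¼))) = (w + 2*I*√2)/(A + 3*(w + 1)) = (w + 2*I*√2)/(A + 3*(1 + w)) = (w + 2*I*√2)/(A + (3 + 3*w)) = (w + 2*I*√2)/(3 + A + 3*w))
1/(-26362 + D(-16, -26)) = 1/(-26362 + (-26 + 2*I*√2)/(3 - 16 + 3*(-26))) = 1/(-26362 + (-26 + 2*I*√2)/(3 - 16 - 78)) = 1/(-26362 + (-26 + 2*I*√2)/(-91)) = 1/(-26362 - (-26 + 2*I*√2)/91) = 1/(-26362 + (2/7 - 2*I*√2/91)) = 1/(-184532/7 - 2*I*√2/91)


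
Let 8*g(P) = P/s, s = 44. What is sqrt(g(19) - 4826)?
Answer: I*sqrt(37372126)/88 ≈ 69.469*I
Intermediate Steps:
g(P) = P/352 (g(P) = (P/44)/8 = P/352)
sqrt(g(19) - 4826) = sqrt((1/352)*19 - 4826) = sqrt(19/352 - 4826) = sqrt(-1698733/352) = I*sqrt(37372126)/88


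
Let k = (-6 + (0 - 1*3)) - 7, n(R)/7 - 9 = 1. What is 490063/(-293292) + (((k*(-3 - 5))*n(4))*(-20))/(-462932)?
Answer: -43576979579/33943563036 ≈ -1.2838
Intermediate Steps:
n(R) = 70 (n(R) = 63 + 7*1 = 63 + 7 = 70)
k = -16 (k = (-6 + (0 - 3)) - 7 = (-6 - 3) - 7 = -9 - 7 = -16)
490063/(-293292) + (((k*(-3 - 5))*n(4))*(-20))/(-462932) = 490063/(-293292) + ((-16*(-3 - 5)*70)*(-20))/(-462932) = 490063*(-1/293292) + ((-16*(-8)*70)*(-20))*(-1/462932) = -490063/293292 + ((128*70)*(-20))*(-1/462932) = -490063/293292 + (8960*(-20))*(-1/462932) = -490063/293292 - 179200*(-1/462932) = -490063/293292 + 44800/115733 = -43576979579/33943563036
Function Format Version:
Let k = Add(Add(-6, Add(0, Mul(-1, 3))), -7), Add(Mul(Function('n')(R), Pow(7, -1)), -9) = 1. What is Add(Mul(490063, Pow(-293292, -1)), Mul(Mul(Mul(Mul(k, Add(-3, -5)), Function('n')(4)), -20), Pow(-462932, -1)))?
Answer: Rational(-43576979579, 33943563036) ≈ -1.2838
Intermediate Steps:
Function('n')(R) = 70 (Function('n')(R) = Add(63, Mul(7, 1)) = Add(63, 7) = 70)
k = -16 (k = Add(Add(-6, Add(0, -3)), -7) = Add(Add(-6, -3), -7) = Add(-9, -7) = -16)
Add(Mul(490063, Pow(-293292, -1)), Mul(Mul(Mul(Mul(k, Add(-3, -5)), Function('n')(4)), -20), Pow(-462932, -1))) = Add(Mul(490063, Pow(-293292, -1)), Mul(Mul(Mul(Mul(-16, Add(-3, -5)), 70), -20), Pow(-462932, -1))) = Add(Mul(490063, Rational(-1, 293292)), Mul(Mul(Mul(Mul(-16, -8), 70), -20), Rational(-1, 462932))) = Add(Rational(-490063, 293292), Mul(Mul(Mul(128, 70), -20), Rational(-1, 462932))) = Add(Rational(-490063, 293292), Mul(Mul(8960, -20), Rational(-1, 462932))) = Add(Rational(-490063, 293292), Mul(-179200, Rational(-1, 462932))) = Add(Rational(-490063, 293292), Rational(44800, 115733)) = Rational(-43576979579, 33943563036)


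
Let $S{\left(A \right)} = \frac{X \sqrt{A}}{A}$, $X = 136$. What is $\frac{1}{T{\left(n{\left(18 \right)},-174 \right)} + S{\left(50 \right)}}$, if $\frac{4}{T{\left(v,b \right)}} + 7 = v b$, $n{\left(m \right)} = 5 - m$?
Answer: $- \frac{2255}{470263108} + \frac{17289085 \sqrt{2}}{470263108} \approx 0.051988$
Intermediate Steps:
$T{\left(v,b \right)} = \frac{4}{-7 + b v}$ ($T{\left(v,b \right)} = \frac{4}{-7 + v b} = \frac{4}{-7 + b v}$)
$S{\left(A \right)} = \frac{136}{\sqrt{A}}$ ($S{\left(A \right)} = \frac{136 \sqrt{A}}{A} = \frac{136}{\sqrt{A}}$)
$\frac{1}{T{\left(n{\left(18 \right)},-174 \right)} + S{\left(50 \right)}} = \frac{1}{\frac{4}{-7 - 174 \left(5 - 18\right)} + \frac{136}{5 \sqrt{2}}} = \frac{1}{\frac{4}{-7 - 174 \left(5 - 18\right)} + 136 \frac{\sqrt{2}}{10}} = \frac{1}{\frac{4}{-7 - -2262} + \frac{68 \sqrt{2}}{5}} = \frac{1}{\frac{4}{-7 + 2262} + \frac{68 \sqrt{2}}{5}} = \frac{1}{\frac{4}{2255} + \frac{68 \sqrt{2}}{5}}$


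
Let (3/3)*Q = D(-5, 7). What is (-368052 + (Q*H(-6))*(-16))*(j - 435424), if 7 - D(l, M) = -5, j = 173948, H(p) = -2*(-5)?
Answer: 96738798672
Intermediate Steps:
H(p) = 10
D(l, M) = 12 (D(l, M) = 7 - 1*(-5) = 7 + 5 = 12)
Q = 12
(-368052 + (Q*H(-6))*(-16))*(j - 435424) = (-368052 + (12*10)*(-16))*(173948 - 435424) = (-368052 + 120*(-16))*(-261476) = (-368052 - 1920)*(-261476) = -369972*(-261476) = 96738798672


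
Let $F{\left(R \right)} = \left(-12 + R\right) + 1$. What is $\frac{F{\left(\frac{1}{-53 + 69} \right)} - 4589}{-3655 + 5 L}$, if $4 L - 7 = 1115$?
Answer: $\frac{73599}{36040} \approx 2.0421$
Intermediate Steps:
$L = \frac{561}{2}$ ($L = \frac{7}{4} + \frac{1}{4} \cdot 1115 = \frac{7}{4} + \frac{1115}{4} = \frac{561}{2} \approx 280.5$)
$F{\left(R \right)} = -11 + R$
$\frac{F{\left(\frac{1}{-53 + 69} \right)} - 4589}{-3655 + 5 L} = \frac{\left(-11 + \frac{1}{-53 + 69}\right) - 4589}{-3655 + 5 \cdot \frac{561}{2}} = \frac{\left(-11 + \frac{1}{16}\right) - 4589}{-3655 + \frac{2805}{2}} = \frac{\left(-11 + \frac{1}{16}\right) - 4589}{- \frac{4505}{2}} = \left(- \frac{175}{16} - 4589\right) \left(- \frac{2}{4505}\right) = \left(- \frac{73599}{16}\right) \left(- \frac{2}{4505}\right) = \frac{73599}{36040}$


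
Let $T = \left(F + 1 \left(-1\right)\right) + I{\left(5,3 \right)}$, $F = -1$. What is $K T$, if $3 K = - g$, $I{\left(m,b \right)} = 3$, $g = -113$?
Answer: $\frac{113}{3} \approx 37.667$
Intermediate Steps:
$T = 1$ ($T = \left(-1 + 1 \left(-1\right)\right) + 3 = \left(-1 - 1\right) + 3 = -2 + 3 = 1$)
$K = \frac{113}{3}$ ($K = \frac{\left(-1\right) \left(-113\right)}{3} = \frac{1}{3} \cdot 113 = \frac{113}{3} \approx 37.667$)
$K T = \frac{113}{3} \cdot 1 = \frac{113}{3}$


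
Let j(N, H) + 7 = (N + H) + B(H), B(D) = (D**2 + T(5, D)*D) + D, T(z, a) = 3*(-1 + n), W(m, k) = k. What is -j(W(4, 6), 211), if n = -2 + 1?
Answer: -43676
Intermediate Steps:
n = -1
T(z, a) = -6 (T(z, a) = 3*(-1 - 1) = 3*(-2) = -6)
B(D) = D**2 - 5*D (B(D) = (D**2 - 6*D) + D = D**2 - 5*D)
j(N, H) = -7 + H + N + H*(-5 + H) (j(N, H) = -7 + ((N + H) + H*(-5 + H)) = -7 + ((H + N) + H*(-5 + H)) = -7 + (H + N + H*(-5 + H)) = -7 + H + N + H*(-5 + H))
-j(W(4, 6), 211) = -(-7 + 211 + 6 + 211*(-5 + 211)) = -(-7 + 211 + 6 + 211*206) = -(-7 + 211 + 6 + 43466) = -1*43676 = -43676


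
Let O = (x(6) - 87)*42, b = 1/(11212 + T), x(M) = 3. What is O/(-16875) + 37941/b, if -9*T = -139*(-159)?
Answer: 622920081017/1875 ≈ 3.3222e+8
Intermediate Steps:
T = -7367/3 (T = -(-139)*(-159)/9 = -⅑*22101 = -7367/3 ≈ -2455.7)
b = 3/26269 (b = 1/(11212 - 7367/3) = 1/(26269/3) = 3/26269 ≈ 0.00011420)
O = -3528 (O = (3 - 87)*42 = -84*42 = -3528)
O/(-16875) + 37941/b = -3528/(-16875) + 37941/(3/26269) = -3528*(-1/16875) + 37941*(26269/3) = 392/1875 + 332224043 = 622920081017/1875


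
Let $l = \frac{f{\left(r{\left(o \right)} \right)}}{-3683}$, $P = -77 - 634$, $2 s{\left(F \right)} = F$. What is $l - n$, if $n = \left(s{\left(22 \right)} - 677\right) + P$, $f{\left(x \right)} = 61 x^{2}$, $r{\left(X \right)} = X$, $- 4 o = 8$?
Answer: $\frac{5071247}{3683} \approx 1376.9$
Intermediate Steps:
$o = -2$ ($o = \left(- \frac{1}{4}\right) 8 = -2$)
$s{\left(F \right)} = \frac{F}{2}$
$P = -711$ ($P = -77 - 634 = -711$)
$l = - \frac{244}{3683}$ ($l = \frac{61 \left(-2\right)^{2}}{-3683} = 61 \cdot 4 \left(- \frac{1}{3683}\right) = 244 \left(- \frac{1}{3683}\right) = - \frac{244}{3683} \approx -0.06625$)
$n = -1377$ ($n = \left(\frac{1}{2} \cdot 22 - 677\right) - 711 = \left(11 - 677\right) - 711 = -666 - 711 = -1377$)
$l - n = - \frac{244}{3683} - -1377 = - \frac{244}{3683} + 1377 = \frac{5071247}{3683}$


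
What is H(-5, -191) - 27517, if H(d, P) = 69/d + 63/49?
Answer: -963533/35 ≈ -27530.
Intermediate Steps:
H(d, P) = 9/7 + 69/d (H(d, P) = 69/d + 63*(1/49) = 69/d + 9/7 = 9/7 + 69/d)
H(-5, -191) - 27517 = (9/7 + 69/(-5)) - 27517 = (9/7 + 69*(-⅕)) - 27517 = (9/7 - 69/5) - 27517 = -438/35 - 27517 = -963533/35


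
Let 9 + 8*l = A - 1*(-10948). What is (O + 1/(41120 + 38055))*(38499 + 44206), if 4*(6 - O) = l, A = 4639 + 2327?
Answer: -23197540755963/506720 ≈ -4.5780e+7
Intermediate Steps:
A = 6966
l = 17905/8 (l = -9/8 + (6966 - 1*(-10948))/8 = -9/8 + (6966 + 10948)/8 = -9/8 + (1/8)*17914 = -9/8 + 8957/4 = 17905/8 ≈ 2238.1)
O = -17713/32 (O = 6 - 1/4*17905/8 = 6 - 17905/32 = -17713/32 ≈ -553.53)
(O + 1/(41120 + 38055))*(38499 + 44206) = (-17713/32 + 1/(41120 + 38055))*(38499 + 44206) = (-17713/32 + 1/79175)*82705 = -1402426743/2533600*82705 = -23197540755963/506720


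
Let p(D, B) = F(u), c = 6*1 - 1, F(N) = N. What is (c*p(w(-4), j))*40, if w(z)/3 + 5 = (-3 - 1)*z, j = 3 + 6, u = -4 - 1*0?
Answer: -800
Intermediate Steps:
u = -4 (u = -4 + 0 = -4)
j = 9
c = 5 (c = 6 - 1 = 5)
w(z) = -15 - 12*z (w(z) = -15 + 3*((-3 - 1)*z) = -15 + 3*(-4*z) = -15 - 12*z)
p(D, B) = -4
(c*p(w(-4), j))*40 = (5*(-4))*40 = -20*40 = -800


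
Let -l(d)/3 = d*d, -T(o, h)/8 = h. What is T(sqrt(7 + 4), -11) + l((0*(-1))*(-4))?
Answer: 88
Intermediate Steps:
T(o, h) = -8*h
l(d) = -3*d**2 (l(d) = -3*d*d = -3*d**2)
T(sqrt(7 + 4), -11) + l((0*(-1))*(-4)) = -8*(-11) - 3*((0*(-1))*(-4))**2 = 88 - 3*(0*(-4))**2 = 88 - 3*0**2 = 88 - 3*0 = 88 + 0 = 88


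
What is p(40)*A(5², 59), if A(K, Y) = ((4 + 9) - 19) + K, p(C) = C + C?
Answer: 1520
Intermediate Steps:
p(C) = 2*C
A(K, Y) = -6 + K (A(K, Y) = (13 - 19) + K = -6 + K)
p(40)*A(5², 59) = (2*40)*(-6 + 5²) = 80*(-6 + 25) = 80*19 = 1520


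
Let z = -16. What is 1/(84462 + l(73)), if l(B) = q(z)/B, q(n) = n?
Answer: 73/6165710 ≈ 1.1840e-5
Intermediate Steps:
l(B) = -16/B
1/(84462 + l(73)) = 1/(84462 - 16/73) = 1/(6165710/73) = 73/6165710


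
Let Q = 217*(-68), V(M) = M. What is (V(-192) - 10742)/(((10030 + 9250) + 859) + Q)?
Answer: -1562/769 ≈ -2.0312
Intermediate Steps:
Q = -14756
(V(-192) - 10742)/(((10030 + 9250) + 859) + Q) = (-192 - 10742)/(((10030 + 9250) + 859) - 14756) = -10934/((19280 + 859) - 14756) = -10934/(20139 - 14756) = -10934/5383 = -10934*1/5383 = -1562/769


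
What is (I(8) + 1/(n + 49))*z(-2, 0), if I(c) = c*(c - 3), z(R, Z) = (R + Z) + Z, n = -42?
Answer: -562/7 ≈ -80.286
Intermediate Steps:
z(R, Z) = R + 2*Z
I(c) = c*(-3 + c)
(I(8) + 1/(n + 49))*z(-2, 0) = (8*(-3 + 8) + 1/(-42 + 49))*(-2 + 2*0) = (8*5 + 1/7)*(-2 + 0) = (40 + 1/7)*(-2) = (281/7)*(-2) = -562/7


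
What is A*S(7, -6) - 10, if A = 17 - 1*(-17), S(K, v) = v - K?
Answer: -452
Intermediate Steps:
A = 34 (A = 17 + 17 = 34)
A*S(7, -6) - 10 = 34*(-6 - 1*7) - 10 = 34*(-6 - 7) - 10 = 34*(-13) - 10 = -442 - 10 = -452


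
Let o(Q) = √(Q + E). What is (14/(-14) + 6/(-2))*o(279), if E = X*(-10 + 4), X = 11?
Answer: -4*√213 ≈ -58.378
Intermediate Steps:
E = -66 (E = 11*(-10 + 4) = 11*(-6) = -66)
o(Q) = √(-66 + Q) (o(Q) = √(Q - 66) = √(-66 + Q))
(14/(-14) + 6/(-2))*o(279) = (14/(-14) + 6/(-2))*√(-66 + 279) = (14*(-1/14) + 6*(-½))*√213 = (-1 - 3)*√213 = -4*√213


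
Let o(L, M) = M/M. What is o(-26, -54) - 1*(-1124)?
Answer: 1125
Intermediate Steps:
o(L, M) = 1
o(-26, -54) - 1*(-1124) = 1 - 1*(-1124) = 1 + 1124 = 1125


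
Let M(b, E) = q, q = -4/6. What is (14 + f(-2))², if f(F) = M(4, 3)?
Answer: 1600/9 ≈ 177.78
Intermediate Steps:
q = -⅔ (q = -4*⅙ = -⅔ ≈ -0.66667)
M(b, E) = -⅔
f(F) = -⅔
(14 + f(-2))² = (14 - ⅔)² = (40/3)² = 1600/9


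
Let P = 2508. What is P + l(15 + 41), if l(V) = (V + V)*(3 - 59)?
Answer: -3764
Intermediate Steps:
l(V) = -112*V (l(V) = (2*V)*(-56) = -112*V)
P + l(15 + 41) = 2508 - 112*(15 + 41) = 2508 - 112*56 = 2508 - 6272 = -3764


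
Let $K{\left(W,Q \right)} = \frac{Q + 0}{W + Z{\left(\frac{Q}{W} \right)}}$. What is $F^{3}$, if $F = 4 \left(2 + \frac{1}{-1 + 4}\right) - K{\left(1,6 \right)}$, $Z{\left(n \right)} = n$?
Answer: $\frac{5639752}{9261} \approx 608.98$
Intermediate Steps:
$K{\left(W,Q \right)} = \frac{Q}{W + \frac{Q}{W}}$ ($K{\left(W,Q \right)} = \frac{Q + 0}{W + \frac{Q}{W}} = \frac{Q}{W + \frac{Q}{W}}$)
$F = \frac{178}{21}$ ($F = 4 \left(2 + \frac{1}{-1 + 4}\right) - 6 \cdot 1 \frac{1}{6 + 1^{2}} = 4 \left(2 + \frac{1}{3}\right) - 6 \cdot 1 \frac{1}{6 + 1} = 4 \left(2 + \frac{1}{3}\right) - 6 \cdot 1 \cdot \frac{1}{7} = 4 \cdot \frac{7}{3} - 6 \cdot 1 \cdot \frac{1}{7} = \frac{28}{3} - \frac{6}{7} = \frac{178}{21} \approx 8.4762$)
$F^{3} = \left(\frac{178}{21}\right)^{3} = \frac{5639752}{9261}$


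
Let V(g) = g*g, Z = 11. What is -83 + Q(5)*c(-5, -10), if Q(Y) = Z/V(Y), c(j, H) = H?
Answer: -437/5 ≈ -87.400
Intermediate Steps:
V(g) = g²
Q(Y) = 11/Y² (Q(Y) = 11/(Y²) = 11/Y²)
-83 + Q(5)*c(-5, -10) = -83 + (11/5²)*(-10) = -83 + (11*(1/25))*(-10) = -83 + (11/25)*(-10) = -83 - 22/5 = -437/5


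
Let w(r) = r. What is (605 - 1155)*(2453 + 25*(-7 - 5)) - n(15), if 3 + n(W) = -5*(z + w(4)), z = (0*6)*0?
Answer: -1184127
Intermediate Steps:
z = 0 (z = 0*0 = 0)
n(W) = -23 (n(W) = -3 - 5*(0 + 4) = -3 - 5*4 = -3 - 20 = -23)
(605 - 1155)*(2453 + 25*(-7 - 5)) - n(15) = (605 - 1155)*(2453 + 25*(-7 - 5)) - 1*(-23) = -550*(2453 + 25*(-12)) + 23 = -550*(2453 - 300) + 23 = -550*2153 + 23 = -1184150 + 23 = -1184127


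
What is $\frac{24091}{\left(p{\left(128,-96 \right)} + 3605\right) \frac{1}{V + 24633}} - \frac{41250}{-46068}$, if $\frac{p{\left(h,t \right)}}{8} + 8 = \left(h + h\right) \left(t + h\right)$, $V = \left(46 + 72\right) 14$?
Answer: $\frac{442039063755}{48215746} \approx 9167.9$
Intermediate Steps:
$V = 1652$ ($V = 118 \cdot 14 = 1652$)
$p{\left(h,t \right)} = -64 + 16 h \left(h + t\right)$ ($p{\left(h,t \right)} = -64 + 8 \left(h + h\right) \left(t + h\right) = -64 + 8 \cdot 2 h \left(h + t\right) = -64 + 16 h \left(h + t\right)$)
$\frac{24091}{\left(p{\left(128,-96 \right)} + 3605\right) \frac{1}{V + 24633}} - \frac{41250}{-46068} = \frac{24091}{\left(\left(-64 + 16 \cdot 128^{2} + 16 \cdot 128 \left(-96\right)\right) + 3605\right) \frac{1}{1652 + 24633}} - \frac{41250}{-46068} = \frac{24091}{\left(\left(-64 + 16 \cdot 16384 - 196608\right) + 3605\right) \frac{1}{26285}} - - \frac{625}{698} = \frac{24091}{\left(\left(-64 + 262144 - 196608\right) + 3605\right) \frac{1}{26285}} + \frac{625}{698} = \frac{24091}{\left(65472 + 3605\right) \frac{1}{26285}} + \frac{625}{698} = \frac{24091}{69077 \cdot \frac{1}{26285}} + \frac{625}{698} = \frac{24091}{\frac{69077}{26285}} + \frac{625}{698} = 24091 \cdot \frac{26285}{69077} + \frac{625}{698} = \frac{633231935}{69077} + \frac{625}{698} = \frac{442039063755}{48215746}$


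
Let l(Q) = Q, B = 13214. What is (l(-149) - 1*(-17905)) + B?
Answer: 30970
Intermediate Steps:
(l(-149) - 1*(-17905)) + B = (-149 - 1*(-17905)) + 13214 = (-149 + 17905) + 13214 = 17756 + 13214 = 30970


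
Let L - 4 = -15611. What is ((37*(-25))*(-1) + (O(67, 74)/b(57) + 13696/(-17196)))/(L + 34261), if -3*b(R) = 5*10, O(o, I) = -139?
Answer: 200450233/4009677300 ≈ 0.049992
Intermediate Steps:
L = -15607 (L = 4 - 15611 = -15607)
b(R) = -50/3 (b(R) = -5*10/3 = -1/3*50 = -50/3)
((37*(-25))*(-1) + (O(67, 74)/b(57) + 13696/(-17196)))/(L + 34261) = ((37*(-25))*(-1) + (-139/(-50/3) + 13696/(-17196)))/(-15607 + 34261) = (-925*(-1) + (-139*(-3/50) + 13696*(-1/17196)))/18654 = (925 + (417/50 - 3424/4299))*(1/18654) = (925 + 1621483/214950)*(1/18654) = (200450233/214950)*(1/18654) = 200450233/4009677300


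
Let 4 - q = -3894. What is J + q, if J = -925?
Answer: 2973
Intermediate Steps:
q = 3898 (q = 4 - 1*(-3894) = 4 + 3894 = 3898)
J + q = -925 + 3898 = 2973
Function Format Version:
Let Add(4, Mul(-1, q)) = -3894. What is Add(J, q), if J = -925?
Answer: 2973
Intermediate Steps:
q = 3898 (q = Add(4, Mul(-1, -3894)) = Add(4, 3894) = 3898)
Add(J, q) = Add(-925, 3898) = 2973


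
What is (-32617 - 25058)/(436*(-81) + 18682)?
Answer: 57675/16634 ≈ 3.4673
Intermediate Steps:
(-32617 - 25058)/(436*(-81) + 18682) = -57675/(-35316 + 18682) = -57675/(-16634) = -57675*(-1/16634) = 57675/16634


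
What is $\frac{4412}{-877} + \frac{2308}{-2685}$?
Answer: $- \frac{13870336}{2354745} \approx -5.8904$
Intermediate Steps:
$\frac{4412}{-877} + \frac{2308}{-2685} = 4412 \left(- \frac{1}{877}\right) + 2308 \left(- \frac{1}{2685}\right) = - \frac{4412}{877} - \frac{2308}{2685} = - \frac{13870336}{2354745}$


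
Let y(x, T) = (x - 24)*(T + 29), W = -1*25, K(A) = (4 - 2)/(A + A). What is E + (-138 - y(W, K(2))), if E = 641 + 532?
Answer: 4961/2 ≈ 2480.5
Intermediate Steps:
K(A) = 1/A (K(A) = 2/((2*A)) = 2*(1/(2*A)) = 1/A)
W = -25
y(x, T) = (-24 + x)*(29 + T)
E = 1173
E + (-138 - y(W, K(2))) = 1173 + (-138 - (-696 - 24/2 + 29*(-25) - 25/2)) = 1173 + (-138 - (-696 - 24*½ - 725 + (½)*(-25))) = 1173 + (-138 - (-696 - 12 - 725 - 25/2)) = 1173 + (-138 - 1*(-2891/2)) = 1173 + (-138 + 2891/2) = 1173 + 2615/2 = 4961/2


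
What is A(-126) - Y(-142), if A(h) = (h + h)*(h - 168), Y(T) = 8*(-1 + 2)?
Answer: 74080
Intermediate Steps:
Y(T) = 8 (Y(T) = 8*1 = 8)
A(h) = 2*h*(-168 + h) (A(h) = (2*h)*(-168 + h) = 2*h*(-168 + h))
A(-126) - Y(-142) = 2*(-126)*(-168 - 126) - 1*8 = 2*(-126)*(-294) - 8 = 74088 - 8 = 74080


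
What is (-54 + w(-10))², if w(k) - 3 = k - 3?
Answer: 4096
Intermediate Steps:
w(k) = k (w(k) = 3 + (k - 3) = 3 + (-3 + k) = k)
(-54 + w(-10))² = (-54 - 10)² = (-64)² = 4096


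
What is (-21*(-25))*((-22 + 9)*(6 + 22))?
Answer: -191100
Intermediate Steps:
(-21*(-25))*((-22 + 9)*(6 + 22)) = 525*(-13*28) = 525*(-364) = -191100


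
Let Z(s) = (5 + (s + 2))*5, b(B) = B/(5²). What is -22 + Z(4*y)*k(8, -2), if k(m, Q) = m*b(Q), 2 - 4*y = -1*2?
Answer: -286/5 ≈ -57.200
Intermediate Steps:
b(B) = B/25
y = 1 (y = ½ - (-1)*2/4 = ½ - ¼*(-2) = ½ + ½ = 1)
k(m, Q) = Q*m/25 (k(m, Q) = m*(Q/25) = Q*m/25)
Z(s) = 35 + 5*s (Z(s) = (5 + (2 + s))*5 = (7 + s)*5 = 35 + 5*s)
-22 + Z(4*y)*k(8, -2) = -22 + (35 + 5*(4*1))*((1/25)*(-2)*8) = -22 + (35 + 5*4)*(-16/25) = -22 + (35 + 20)*(-16/25) = -22 + 55*(-16/25) = -22 - 176/5 = -286/5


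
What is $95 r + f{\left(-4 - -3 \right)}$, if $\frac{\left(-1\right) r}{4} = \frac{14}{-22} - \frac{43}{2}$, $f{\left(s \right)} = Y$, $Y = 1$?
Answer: $\frac{92541}{11} \approx 8412.8$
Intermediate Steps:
$f{\left(s \right)} = 1$
$r = \frac{974}{11}$ ($r = - 4 \left(\frac{14}{-22} - \frac{43}{2}\right) = - 4 \left(14 \left(- \frac{1}{22}\right) - \frac{43}{2}\right) = - 4 \left(- \frac{7}{11} - \frac{43}{2}\right) = \left(-4\right) \left(- \frac{487}{22}\right) = \frac{974}{11} \approx 88.545$)
$95 r + f{\left(-4 - -3 \right)} = 95 \cdot \frac{974}{11} + 1 = \frac{92530}{11} + 1 = \frac{92541}{11}$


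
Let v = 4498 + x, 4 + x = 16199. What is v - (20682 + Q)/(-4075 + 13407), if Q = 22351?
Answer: 193064043/9332 ≈ 20688.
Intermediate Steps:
x = 16195 (x = -4 + 16199 = 16195)
v = 20693 (v = 4498 + 16195 = 20693)
v - (20682 + Q)/(-4075 + 13407) = 20693 - (20682 + 22351)/(-4075 + 13407) = 20693 - 43033/9332 = 193064043/9332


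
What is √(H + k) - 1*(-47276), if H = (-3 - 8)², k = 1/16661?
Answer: 47276 + 3*√3732030678/16661 ≈ 47287.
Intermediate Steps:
k = 1/16661 ≈ 6.0020e-5
H = 121 (H = (-11)² = 121)
√(H + k) - 1*(-47276) = √(121 + 1/16661) - 1*(-47276) = √(2015982/16661) + 47276 = 3*√3732030678/16661 + 47276 = 47276 + 3*√3732030678/16661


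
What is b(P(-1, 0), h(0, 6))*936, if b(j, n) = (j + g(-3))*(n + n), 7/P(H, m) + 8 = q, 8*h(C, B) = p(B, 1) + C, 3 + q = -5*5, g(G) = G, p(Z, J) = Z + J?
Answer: -10465/2 ≈ -5232.5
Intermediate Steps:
p(Z, J) = J + Z
q = -28 (q = -3 - 5*5 = -3 - 25 = -28)
h(C, B) = ⅛ + B/8 + C/8 (h(C, B) = ((1 + B) + C)/8 = (1 + B + C)/8 = ⅛ + B/8 + C/8)
P(H, m) = -7/36 (P(H, m) = 7/(-8 - 28) = 7/(-36) = 7*(-1/36) = -7/36)
b(j, n) = 2*n*(-3 + j) (b(j, n) = (j - 3)*(n + n) = (-3 + j)*(2*n) = 2*n*(-3 + j))
b(P(-1, 0), h(0, 6))*936 = (2*(⅛ + (⅛)*6 + (⅛)*0)*(-3 - 7/36))*936 = (2*(⅛ + ¾ + 0)*(-115/36))*936 = (2*(7/8)*(-115/36))*936 = -805/144*936 = -10465/2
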